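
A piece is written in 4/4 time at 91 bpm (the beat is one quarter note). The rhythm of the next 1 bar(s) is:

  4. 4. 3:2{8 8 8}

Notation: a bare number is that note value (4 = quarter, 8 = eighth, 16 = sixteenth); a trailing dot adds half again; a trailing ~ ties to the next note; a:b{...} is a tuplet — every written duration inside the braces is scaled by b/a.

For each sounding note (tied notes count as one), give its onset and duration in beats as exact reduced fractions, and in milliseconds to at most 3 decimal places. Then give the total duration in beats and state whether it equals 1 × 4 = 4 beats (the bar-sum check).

1) 0.0ms=0b +989.011ms=3/2b
2) 989.011ms=3/2b +989.011ms=3/2b
3) 1978.022ms=3b +219.78ms=1/3b
4) 2197.802ms=10/3b +219.78ms=1/3b
5) 2417.582ms=11/3b +219.78ms=1/3b
Σ=4b of 4 (91bpm 4/4) — PASS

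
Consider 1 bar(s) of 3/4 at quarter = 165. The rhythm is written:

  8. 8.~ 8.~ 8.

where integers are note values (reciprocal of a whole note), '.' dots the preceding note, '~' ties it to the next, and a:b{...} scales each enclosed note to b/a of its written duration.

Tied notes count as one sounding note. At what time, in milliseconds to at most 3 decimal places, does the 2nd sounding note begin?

1. 0.0ms @ 0 + 272.727ms (3/4)
2. 272.727ms @ 3/4 + 818.182ms (9/4)

note 2 onset = 3/4b = 272.727ms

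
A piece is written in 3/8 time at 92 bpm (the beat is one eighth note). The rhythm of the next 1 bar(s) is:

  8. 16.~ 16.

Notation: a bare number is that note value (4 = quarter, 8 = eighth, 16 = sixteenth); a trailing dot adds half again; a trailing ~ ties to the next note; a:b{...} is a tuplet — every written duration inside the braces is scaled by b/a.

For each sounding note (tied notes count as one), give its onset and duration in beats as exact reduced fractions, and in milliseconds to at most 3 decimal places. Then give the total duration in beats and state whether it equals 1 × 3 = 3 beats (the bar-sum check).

1) 0.0ms=0b +978.261ms=3/2b
2) 978.261ms=3/2b +978.261ms=3/2b
Σ=3b of 3 (92bpm 3/8) — PASS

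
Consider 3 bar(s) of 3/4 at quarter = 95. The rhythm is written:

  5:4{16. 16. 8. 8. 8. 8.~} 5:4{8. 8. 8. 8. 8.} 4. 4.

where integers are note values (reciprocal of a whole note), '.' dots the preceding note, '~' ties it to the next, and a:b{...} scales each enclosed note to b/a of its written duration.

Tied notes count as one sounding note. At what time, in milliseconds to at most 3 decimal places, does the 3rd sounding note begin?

note 3 onset = 3/5b = 378.947ms

1. 0.0ms @ 0 + 189.474ms (3/10)
2. 189.474ms @ 3/10 + 189.474ms (3/10)
3. 378.947ms @ 3/5 + 378.947ms (3/5)
4. 757.895ms @ 6/5 + 378.947ms (3/5)
5. 1136.842ms @ 9/5 + 378.947ms (3/5)
6. 1515.789ms @ 12/5 + 757.895ms (6/5)
7. 2273.684ms @ 18/5 + 378.947ms (3/5)
8. 2652.632ms @ 21/5 + 378.947ms (3/5)
9. 3031.579ms @ 24/5 + 378.947ms (3/5)
10. 3410.526ms @ 27/5 + 378.947ms (3/5)
11. 3789.474ms @ 6 + 947.368ms (3/2)
12. 4736.842ms @ 15/2 + 947.368ms (3/2)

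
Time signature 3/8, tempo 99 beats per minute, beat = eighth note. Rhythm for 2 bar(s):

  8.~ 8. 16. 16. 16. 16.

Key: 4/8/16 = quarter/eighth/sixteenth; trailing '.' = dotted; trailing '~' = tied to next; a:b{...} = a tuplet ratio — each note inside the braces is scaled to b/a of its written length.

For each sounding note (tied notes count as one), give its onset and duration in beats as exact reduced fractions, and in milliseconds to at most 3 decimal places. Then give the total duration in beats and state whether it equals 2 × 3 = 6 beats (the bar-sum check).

1) 0.0ms=0b +1818.182ms=3b
2) 1818.182ms=3b +454.545ms=3/4b
3) 2272.727ms=15/4b +454.545ms=3/4b
4) 2727.273ms=9/2b +454.545ms=3/4b
5) 3181.818ms=21/4b +454.545ms=3/4b
Σ=6b of 6 (99bpm 3/8) — PASS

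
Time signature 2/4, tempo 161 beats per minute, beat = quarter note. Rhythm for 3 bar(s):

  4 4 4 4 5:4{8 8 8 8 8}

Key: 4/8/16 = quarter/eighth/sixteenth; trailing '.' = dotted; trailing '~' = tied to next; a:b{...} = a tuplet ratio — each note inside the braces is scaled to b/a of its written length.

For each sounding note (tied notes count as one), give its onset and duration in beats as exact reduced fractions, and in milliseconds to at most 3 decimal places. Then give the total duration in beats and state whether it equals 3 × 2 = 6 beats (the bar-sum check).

1) 0.0ms=0b +372.671ms=1b
2) 372.671ms=1b +372.671ms=1b
3) 745.342ms=2b +372.671ms=1b
4) 1118.012ms=3b +372.671ms=1b
5) 1490.683ms=4b +149.068ms=2/5b
6) 1639.752ms=22/5b +149.068ms=2/5b
7) 1788.82ms=24/5b +149.068ms=2/5b
8) 1937.888ms=26/5b +149.068ms=2/5b
9) 2086.957ms=28/5b +149.068ms=2/5b
Σ=6b of 6 (161bpm 2/4) — PASS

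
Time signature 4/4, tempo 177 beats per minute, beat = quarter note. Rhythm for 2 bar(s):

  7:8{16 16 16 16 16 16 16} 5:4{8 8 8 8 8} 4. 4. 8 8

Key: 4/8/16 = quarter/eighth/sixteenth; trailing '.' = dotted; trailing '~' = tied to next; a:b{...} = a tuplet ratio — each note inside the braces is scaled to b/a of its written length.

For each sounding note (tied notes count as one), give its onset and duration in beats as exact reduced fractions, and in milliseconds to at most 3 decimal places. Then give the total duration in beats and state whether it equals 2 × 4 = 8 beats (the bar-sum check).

1) 0.0ms=0b +96.852ms=2/7b
2) 96.852ms=2/7b +96.852ms=2/7b
3) 193.705ms=4/7b +96.852ms=2/7b
4) 290.557ms=6/7b +96.852ms=2/7b
5) 387.409ms=8/7b +96.852ms=2/7b
6) 484.262ms=10/7b +96.852ms=2/7b
7) 581.114ms=12/7b +96.852ms=2/7b
8) 677.966ms=2b +135.593ms=2/5b
9) 813.559ms=12/5b +135.593ms=2/5b
10) 949.153ms=14/5b +135.593ms=2/5b
11) 1084.746ms=16/5b +135.593ms=2/5b
12) 1220.339ms=18/5b +135.593ms=2/5b
13) 1355.932ms=4b +508.475ms=3/2b
14) 1864.407ms=11/2b +508.475ms=3/2b
15) 2372.881ms=7b +169.492ms=1/2b
16) 2542.373ms=15/2b +169.492ms=1/2b
Σ=8b of 8 (177bpm 4/4) — PASS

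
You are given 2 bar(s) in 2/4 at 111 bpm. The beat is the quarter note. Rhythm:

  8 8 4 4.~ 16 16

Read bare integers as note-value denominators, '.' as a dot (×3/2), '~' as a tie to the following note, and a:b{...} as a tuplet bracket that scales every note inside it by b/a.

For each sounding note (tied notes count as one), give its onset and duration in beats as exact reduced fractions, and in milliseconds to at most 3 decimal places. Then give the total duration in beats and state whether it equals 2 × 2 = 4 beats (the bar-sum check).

1) 0.0ms=0b +270.27ms=1/2b
2) 270.27ms=1/2b +270.27ms=1/2b
3) 540.541ms=1b +540.541ms=1b
4) 1081.081ms=2b +945.946ms=7/4b
5) 2027.027ms=15/4b +135.135ms=1/4b
Σ=4b of 4 (111bpm 2/4) — PASS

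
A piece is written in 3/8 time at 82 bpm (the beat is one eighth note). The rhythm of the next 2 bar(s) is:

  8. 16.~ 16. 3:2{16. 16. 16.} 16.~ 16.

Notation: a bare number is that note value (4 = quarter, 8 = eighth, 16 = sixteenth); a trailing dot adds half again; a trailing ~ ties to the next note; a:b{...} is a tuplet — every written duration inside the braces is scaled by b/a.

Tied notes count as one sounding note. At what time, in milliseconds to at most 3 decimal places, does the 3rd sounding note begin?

note 3 onset = 3b = 2195.122ms

1. 0.0ms @ 0 + 1097.561ms (3/2)
2. 1097.561ms @ 3/2 + 1097.561ms (3/2)
3. 2195.122ms @ 3 + 365.854ms (1/2)
4. 2560.976ms @ 7/2 + 365.854ms (1/2)
5. 2926.829ms @ 4 + 365.854ms (1/2)
6. 3292.683ms @ 9/2 + 1097.561ms (3/2)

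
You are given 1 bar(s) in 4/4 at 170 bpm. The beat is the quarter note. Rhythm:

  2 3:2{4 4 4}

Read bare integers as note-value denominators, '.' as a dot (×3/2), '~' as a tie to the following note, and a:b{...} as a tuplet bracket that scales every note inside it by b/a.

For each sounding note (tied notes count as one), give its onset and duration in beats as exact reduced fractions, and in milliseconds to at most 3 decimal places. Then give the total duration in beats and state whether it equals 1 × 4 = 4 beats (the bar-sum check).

1) 0.0ms=0b +705.882ms=2b
2) 705.882ms=2b +235.294ms=2/3b
3) 941.176ms=8/3b +235.294ms=2/3b
4) 1176.471ms=10/3b +235.294ms=2/3b
Σ=4b of 4 (170bpm 4/4) — PASS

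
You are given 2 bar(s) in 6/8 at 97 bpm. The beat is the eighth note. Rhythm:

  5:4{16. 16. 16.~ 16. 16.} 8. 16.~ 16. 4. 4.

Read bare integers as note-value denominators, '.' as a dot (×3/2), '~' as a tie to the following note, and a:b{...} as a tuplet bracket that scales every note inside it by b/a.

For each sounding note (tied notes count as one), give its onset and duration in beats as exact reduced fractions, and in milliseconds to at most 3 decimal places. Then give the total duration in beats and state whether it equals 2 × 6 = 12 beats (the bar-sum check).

1) 0.0ms=0b +371.134ms=3/5b
2) 371.134ms=3/5b +371.134ms=3/5b
3) 742.268ms=6/5b +742.268ms=6/5b
4) 1484.536ms=12/5b +371.134ms=3/5b
5) 1855.67ms=3b +927.835ms=3/2b
6) 2783.505ms=9/2b +927.835ms=3/2b
7) 3711.34ms=6b +1855.67ms=3b
8) 5567.01ms=9b +1855.67ms=3b
Σ=12b of 12 (97bpm 6/8) — PASS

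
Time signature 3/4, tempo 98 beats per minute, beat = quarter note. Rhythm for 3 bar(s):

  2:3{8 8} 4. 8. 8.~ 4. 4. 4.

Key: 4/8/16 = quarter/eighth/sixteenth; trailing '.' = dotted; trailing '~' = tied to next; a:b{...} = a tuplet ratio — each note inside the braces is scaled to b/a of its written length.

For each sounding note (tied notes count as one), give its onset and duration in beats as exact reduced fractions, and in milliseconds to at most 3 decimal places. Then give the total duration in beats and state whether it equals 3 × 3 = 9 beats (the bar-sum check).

1) 0.0ms=0b +459.184ms=3/4b
2) 459.184ms=3/4b +459.184ms=3/4b
3) 918.367ms=3/2b +918.367ms=3/2b
4) 1836.735ms=3b +459.184ms=3/4b
5) 2295.918ms=15/4b +1377.551ms=9/4b
6) 3673.469ms=6b +918.367ms=3/2b
7) 4591.837ms=15/2b +918.367ms=3/2b
Σ=9b of 9 (98bpm 3/4) — PASS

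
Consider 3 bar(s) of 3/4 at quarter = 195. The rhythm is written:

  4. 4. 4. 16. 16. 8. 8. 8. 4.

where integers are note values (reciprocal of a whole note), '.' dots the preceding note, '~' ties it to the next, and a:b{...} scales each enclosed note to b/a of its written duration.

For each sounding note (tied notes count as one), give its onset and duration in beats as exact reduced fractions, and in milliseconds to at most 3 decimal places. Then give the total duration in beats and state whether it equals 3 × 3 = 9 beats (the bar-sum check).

1) 0.0ms=0b +461.538ms=3/2b
2) 461.538ms=3/2b +461.538ms=3/2b
3) 923.077ms=3b +461.538ms=3/2b
4) 1384.615ms=9/2b +115.385ms=3/8b
5) 1500.0ms=39/8b +115.385ms=3/8b
6) 1615.385ms=21/4b +230.769ms=3/4b
7) 1846.154ms=6b +230.769ms=3/4b
8) 2076.923ms=27/4b +230.769ms=3/4b
9) 2307.692ms=15/2b +461.538ms=3/2b
Σ=9b of 9 (195bpm 3/4) — PASS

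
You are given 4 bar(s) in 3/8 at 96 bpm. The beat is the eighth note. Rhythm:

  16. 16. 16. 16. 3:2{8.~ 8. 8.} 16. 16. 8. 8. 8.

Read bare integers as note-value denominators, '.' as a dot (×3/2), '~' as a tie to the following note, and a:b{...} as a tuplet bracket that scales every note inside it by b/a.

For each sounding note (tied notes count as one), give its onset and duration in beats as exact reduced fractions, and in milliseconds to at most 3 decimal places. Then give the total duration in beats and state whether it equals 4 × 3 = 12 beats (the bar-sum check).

1) 0.0ms=0b +468.75ms=3/4b
2) 468.75ms=3/4b +468.75ms=3/4b
3) 937.5ms=3/2b +468.75ms=3/4b
4) 1406.25ms=9/4b +468.75ms=3/4b
5) 1875.0ms=3b +1250.0ms=2b
6) 3125.0ms=5b +625.0ms=1b
7) 3750.0ms=6b +468.75ms=3/4b
8) 4218.75ms=27/4b +468.75ms=3/4b
9) 4687.5ms=15/2b +937.5ms=3/2b
10) 5625.0ms=9b +937.5ms=3/2b
11) 6562.5ms=21/2b +937.5ms=3/2b
Σ=12b of 12 (96bpm 3/8) — PASS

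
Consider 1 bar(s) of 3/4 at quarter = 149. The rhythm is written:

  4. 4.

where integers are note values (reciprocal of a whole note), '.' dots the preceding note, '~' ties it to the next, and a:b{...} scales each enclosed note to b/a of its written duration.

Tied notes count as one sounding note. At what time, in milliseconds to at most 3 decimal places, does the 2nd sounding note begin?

note 2 onset = 3/2b = 604.027ms

1. 0.0ms @ 0 + 604.027ms (3/2)
2. 604.027ms @ 3/2 + 604.027ms (3/2)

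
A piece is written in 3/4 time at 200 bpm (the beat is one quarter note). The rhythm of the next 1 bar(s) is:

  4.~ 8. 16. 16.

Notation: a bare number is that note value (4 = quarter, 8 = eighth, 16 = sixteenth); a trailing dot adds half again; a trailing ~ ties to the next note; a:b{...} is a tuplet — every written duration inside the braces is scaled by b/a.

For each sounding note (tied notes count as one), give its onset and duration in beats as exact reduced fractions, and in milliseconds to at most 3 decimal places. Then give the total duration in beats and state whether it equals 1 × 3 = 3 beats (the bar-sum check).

1) 0.0ms=0b +675.0ms=9/4b
2) 675.0ms=9/4b +112.5ms=3/8b
3) 787.5ms=21/8b +112.5ms=3/8b
Σ=3b of 3 (200bpm 3/4) — PASS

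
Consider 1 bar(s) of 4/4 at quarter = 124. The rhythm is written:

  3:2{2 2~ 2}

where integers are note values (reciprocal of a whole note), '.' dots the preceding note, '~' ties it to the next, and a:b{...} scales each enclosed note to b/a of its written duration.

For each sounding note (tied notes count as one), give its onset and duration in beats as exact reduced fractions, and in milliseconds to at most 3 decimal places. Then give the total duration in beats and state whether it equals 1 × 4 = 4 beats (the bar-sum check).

1) 0.0ms=0b +645.161ms=4/3b
2) 645.161ms=4/3b +1290.323ms=8/3b
Σ=4b of 4 (124bpm 4/4) — PASS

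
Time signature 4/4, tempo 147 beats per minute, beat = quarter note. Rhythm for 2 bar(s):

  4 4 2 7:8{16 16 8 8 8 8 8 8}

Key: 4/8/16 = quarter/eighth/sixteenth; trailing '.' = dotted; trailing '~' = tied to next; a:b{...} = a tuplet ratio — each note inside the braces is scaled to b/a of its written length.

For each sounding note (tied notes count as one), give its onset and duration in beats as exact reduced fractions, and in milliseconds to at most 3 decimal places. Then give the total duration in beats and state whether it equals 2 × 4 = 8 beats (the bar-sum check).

1) 0.0ms=0b +408.163ms=1b
2) 408.163ms=1b +408.163ms=1b
3) 816.327ms=2b +816.327ms=2b
4) 1632.653ms=4b +116.618ms=2/7b
5) 1749.271ms=30/7b +116.618ms=2/7b
6) 1865.889ms=32/7b +233.236ms=4/7b
7) 2099.125ms=36/7b +233.236ms=4/7b
8) 2332.362ms=40/7b +233.236ms=4/7b
9) 2565.598ms=44/7b +233.236ms=4/7b
10) 2798.834ms=48/7b +233.236ms=4/7b
11) 3032.07ms=52/7b +233.236ms=4/7b
Σ=8b of 8 (147bpm 4/4) — PASS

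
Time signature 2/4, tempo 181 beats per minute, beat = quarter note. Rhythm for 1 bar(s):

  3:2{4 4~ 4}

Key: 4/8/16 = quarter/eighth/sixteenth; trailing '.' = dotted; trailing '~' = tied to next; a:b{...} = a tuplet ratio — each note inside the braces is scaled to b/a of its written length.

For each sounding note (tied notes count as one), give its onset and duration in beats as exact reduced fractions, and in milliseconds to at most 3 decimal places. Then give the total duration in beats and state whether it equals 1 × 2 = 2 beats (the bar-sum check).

1) 0.0ms=0b +220.994ms=2/3b
2) 220.994ms=2/3b +441.989ms=4/3b
Σ=2b of 2 (181bpm 2/4) — PASS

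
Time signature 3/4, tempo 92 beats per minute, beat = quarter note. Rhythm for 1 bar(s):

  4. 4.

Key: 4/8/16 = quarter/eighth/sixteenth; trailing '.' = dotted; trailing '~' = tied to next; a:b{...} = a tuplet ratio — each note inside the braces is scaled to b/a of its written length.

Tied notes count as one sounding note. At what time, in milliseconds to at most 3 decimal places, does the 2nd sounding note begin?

note 2 onset = 3/2b = 978.261ms

1. 0.0ms @ 0 + 978.261ms (3/2)
2. 978.261ms @ 3/2 + 978.261ms (3/2)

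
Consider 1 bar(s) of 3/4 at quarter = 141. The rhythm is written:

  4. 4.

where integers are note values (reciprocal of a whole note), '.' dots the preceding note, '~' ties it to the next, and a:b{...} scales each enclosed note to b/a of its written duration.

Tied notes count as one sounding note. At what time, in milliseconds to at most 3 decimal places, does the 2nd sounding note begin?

1. 0.0ms @ 0 + 638.298ms (3/2)
2. 638.298ms @ 3/2 + 638.298ms (3/2)

note 2 onset = 3/2b = 638.298ms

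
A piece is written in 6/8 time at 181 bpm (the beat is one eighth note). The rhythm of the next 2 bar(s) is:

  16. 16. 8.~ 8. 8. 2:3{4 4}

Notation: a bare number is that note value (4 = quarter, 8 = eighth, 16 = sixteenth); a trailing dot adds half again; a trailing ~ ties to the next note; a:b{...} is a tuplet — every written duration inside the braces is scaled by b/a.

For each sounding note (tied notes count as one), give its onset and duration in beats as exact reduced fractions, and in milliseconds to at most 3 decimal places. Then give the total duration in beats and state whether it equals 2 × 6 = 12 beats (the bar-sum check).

1) 0.0ms=0b +248.619ms=3/4b
2) 248.619ms=3/4b +248.619ms=3/4b
3) 497.238ms=3/2b +994.475ms=3b
4) 1491.713ms=9/2b +497.238ms=3/2b
5) 1988.95ms=6b +994.475ms=3b
6) 2983.425ms=9b +994.475ms=3b
Σ=12b of 12 (181bpm 6/8) — PASS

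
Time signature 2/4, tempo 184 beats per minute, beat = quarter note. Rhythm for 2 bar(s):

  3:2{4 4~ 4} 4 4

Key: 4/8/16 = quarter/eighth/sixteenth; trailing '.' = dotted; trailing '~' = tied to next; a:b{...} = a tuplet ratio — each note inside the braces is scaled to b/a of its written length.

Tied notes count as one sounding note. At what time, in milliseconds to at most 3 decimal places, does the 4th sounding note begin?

1. 0.0ms @ 0 + 217.391ms (2/3)
2. 217.391ms @ 2/3 + 434.783ms (4/3)
3. 652.174ms @ 2 + 326.087ms (1)
4. 978.261ms @ 3 + 326.087ms (1)

note 4 onset = 3b = 978.261ms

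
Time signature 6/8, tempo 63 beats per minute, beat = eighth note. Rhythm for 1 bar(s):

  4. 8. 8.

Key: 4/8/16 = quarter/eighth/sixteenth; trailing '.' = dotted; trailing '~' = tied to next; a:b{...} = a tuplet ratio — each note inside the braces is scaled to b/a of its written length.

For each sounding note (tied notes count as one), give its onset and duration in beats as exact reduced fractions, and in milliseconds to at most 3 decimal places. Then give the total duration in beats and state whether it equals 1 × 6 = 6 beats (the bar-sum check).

1) 0.0ms=0b +2857.143ms=3b
2) 2857.143ms=3b +1428.571ms=3/2b
3) 4285.714ms=9/2b +1428.571ms=3/2b
Σ=6b of 6 (63bpm 6/8) — PASS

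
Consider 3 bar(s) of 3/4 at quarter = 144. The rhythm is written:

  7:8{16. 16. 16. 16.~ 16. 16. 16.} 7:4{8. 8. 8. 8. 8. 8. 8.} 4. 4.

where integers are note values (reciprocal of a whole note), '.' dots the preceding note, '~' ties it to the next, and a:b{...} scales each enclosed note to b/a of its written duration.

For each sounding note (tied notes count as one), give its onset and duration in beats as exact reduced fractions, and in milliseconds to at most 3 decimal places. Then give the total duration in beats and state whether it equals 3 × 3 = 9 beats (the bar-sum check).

1) 0.0ms=0b +178.571ms=3/7b
2) 178.571ms=3/7b +178.571ms=3/7b
3) 357.143ms=6/7b +178.571ms=3/7b
4) 535.714ms=9/7b +357.143ms=6/7b
5) 892.857ms=15/7b +178.571ms=3/7b
6) 1071.429ms=18/7b +178.571ms=3/7b
7) 1250.0ms=3b +178.571ms=3/7b
8) 1428.571ms=24/7b +178.571ms=3/7b
9) 1607.143ms=27/7b +178.571ms=3/7b
10) 1785.714ms=30/7b +178.571ms=3/7b
11) 1964.286ms=33/7b +178.571ms=3/7b
12) 2142.857ms=36/7b +178.571ms=3/7b
13) 2321.429ms=39/7b +178.571ms=3/7b
14) 2500.0ms=6b +625.0ms=3/2b
15) 3125.0ms=15/2b +625.0ms=3/2b
Σ=9b of 9 (144bpm 3/4) — PASS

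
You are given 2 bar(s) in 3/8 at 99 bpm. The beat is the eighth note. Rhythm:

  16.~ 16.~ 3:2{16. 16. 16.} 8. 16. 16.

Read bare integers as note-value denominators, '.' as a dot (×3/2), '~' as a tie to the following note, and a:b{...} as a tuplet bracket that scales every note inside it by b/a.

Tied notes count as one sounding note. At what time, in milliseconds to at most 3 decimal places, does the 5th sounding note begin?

1. 0.0ms @ 0 + 1212.121ms (2)
2. 1212.121ms @ 2 + 303.03ms (1/2)
3. 1515.152ms @ 5/2 + 303.03ms (1/2)
4. 1818.182ms @ 3 + 909.091ms (3/2)
5. 2727.273ms @ 9/2 + 454.545ms (3/4)
6. 3181.818ms @ 21/4 + 454.545ms (3/4)

note 5 onset = 9/2b = 2727.273ms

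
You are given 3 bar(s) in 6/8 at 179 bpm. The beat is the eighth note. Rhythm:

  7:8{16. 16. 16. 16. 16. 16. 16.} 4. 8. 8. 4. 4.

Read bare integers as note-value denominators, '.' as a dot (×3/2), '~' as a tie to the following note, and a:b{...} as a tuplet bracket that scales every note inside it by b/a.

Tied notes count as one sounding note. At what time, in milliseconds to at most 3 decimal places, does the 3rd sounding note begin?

note 3 onset = 12/7b = 574.621ms

1. 0.0ms @ 0 + 287.31ms (6/7)
2. 287.31ms @ 6/7 + 287.31ms (6/7)
3. 574.621ms @ 12/7 + 287.31ms (6/7)
4. 861.931ms @ 18/7 + 287.31ms (6/7)
5. 1149.242ms @ 24/7 + 287.31ms (6/7)
6. 1436.552ms @ 30/7 + 287.31ms (6/7)
7. 1723.863ms @ 36/7 + 287.31ms (6/7)
8. 2011.173ms @ 6 + 1005.587ms (3)
9. 3016.76ms @ 9 + 502.793ms (3/2)
10. 3519.553ms @ 21/2 + 502.793ms (3/2)
11. 4022.346ms @ 12 + 1005.587ms (3)
12. 5027.933ms @ 15 + 1005.587ms (3)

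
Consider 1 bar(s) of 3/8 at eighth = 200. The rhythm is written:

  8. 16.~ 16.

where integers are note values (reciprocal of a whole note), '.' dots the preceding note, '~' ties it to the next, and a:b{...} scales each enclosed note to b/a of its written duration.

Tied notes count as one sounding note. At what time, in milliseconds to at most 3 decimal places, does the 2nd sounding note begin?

note 2 onset = 3/2b = 450.0ms

1. 0.0ms @ 0 + 450.0ms (3/2)
2. 450.0ms @ 3/2 + 450.0ms (3/2)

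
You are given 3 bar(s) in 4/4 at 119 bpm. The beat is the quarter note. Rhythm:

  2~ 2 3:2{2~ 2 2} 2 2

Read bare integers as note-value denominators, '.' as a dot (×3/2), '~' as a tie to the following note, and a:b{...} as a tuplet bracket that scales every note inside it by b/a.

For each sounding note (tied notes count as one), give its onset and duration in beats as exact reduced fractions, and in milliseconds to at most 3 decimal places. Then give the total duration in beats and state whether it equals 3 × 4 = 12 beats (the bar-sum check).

1) 0.0ms=0b +2016.807ms=4b
2) 2016.807ms=4b +1344.538ms=8/3b
3) 3361.345ms=20/3b +672.269ms=4/3b
4) 4033.613ms=8b +1008.403ms=2b
5) 5042.017ms=10b +1008.403ms=2b
Σ=12b of 12 (119bpm 4/4) — PASS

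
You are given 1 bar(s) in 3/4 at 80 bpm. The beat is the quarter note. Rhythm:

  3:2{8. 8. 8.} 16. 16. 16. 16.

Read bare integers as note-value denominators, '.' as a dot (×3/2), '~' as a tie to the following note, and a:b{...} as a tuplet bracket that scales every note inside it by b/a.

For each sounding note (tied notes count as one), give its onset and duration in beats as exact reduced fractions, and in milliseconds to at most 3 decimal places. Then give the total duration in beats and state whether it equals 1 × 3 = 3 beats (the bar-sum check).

1) 0.0ms=0b +375.0ms=1/2b
2) 375.0ms=1/2b +375.0ms=1/2b
3) 750.0ms=1b +375.0ms=1/2b
4) 1125.0ms=3/2b +281.25ms=3/8b
5) 1406.25ms=15/8b +281.25ms=3/8b
6) 1687.5ms=9/4b +281.25ms=3/8b
7) 1968.75ms=21/8b +281.25ms=3/8b
Σ=3b of 3 (80bpm 3/4) — PASS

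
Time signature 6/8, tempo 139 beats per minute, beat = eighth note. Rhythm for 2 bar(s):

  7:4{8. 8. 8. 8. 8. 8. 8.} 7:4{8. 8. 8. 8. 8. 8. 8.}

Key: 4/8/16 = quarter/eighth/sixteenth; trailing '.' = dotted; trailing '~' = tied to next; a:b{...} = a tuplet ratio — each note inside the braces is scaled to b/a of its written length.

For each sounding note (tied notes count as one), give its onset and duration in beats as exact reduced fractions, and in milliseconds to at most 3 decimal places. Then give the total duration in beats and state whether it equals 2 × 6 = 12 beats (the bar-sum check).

1) 0.0ms=0b +369.99ms=6/7b
2) 369.99ms=6/7b +369.99ms=6/7b
3) 739.979ms=12/7b +369.99ms=6/7b
4) 1109.969ms=18/7b +369.99ms=6/7b
5) 1479.959ms=24/7b +369.99ms=6/7b
6) 1849.949ms=30/7b +369.99ms=6/7b
7) 2219.938ms=36/7b +369.99ms=6/7b
8) 2589.928ms=6b +369.99ms=6/7b
9) 2959.918ms=48/7b +369.99ms=6/7b
10) 3329.908ms=54/7b +369.99ms=6/7b
11) 3699.897ms=60/7b +369.99ms=6/7b
12) 4069.887ms=66/7b +369.99ms=6/7b
13) 4439.877ms=72/7b +369.99ms=6/7b
14) 4809.866ms=78/7b +369.99ms=6/7b
Σ=12b of 12 (139bpm 6/8) — PASS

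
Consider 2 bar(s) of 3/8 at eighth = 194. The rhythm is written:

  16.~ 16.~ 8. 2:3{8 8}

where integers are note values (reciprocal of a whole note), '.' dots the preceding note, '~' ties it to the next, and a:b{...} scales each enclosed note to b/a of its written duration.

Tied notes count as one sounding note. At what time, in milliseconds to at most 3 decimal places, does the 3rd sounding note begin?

1. 0.0ms @ 0 + 927.835ms (3)
2. 927.835ms @ 3 + 463.918ms (3/2)
3. 1391.753ms @ 9/2 + 463.918ms (3/2)

note 3 onset = 9/2b = 1391.753ms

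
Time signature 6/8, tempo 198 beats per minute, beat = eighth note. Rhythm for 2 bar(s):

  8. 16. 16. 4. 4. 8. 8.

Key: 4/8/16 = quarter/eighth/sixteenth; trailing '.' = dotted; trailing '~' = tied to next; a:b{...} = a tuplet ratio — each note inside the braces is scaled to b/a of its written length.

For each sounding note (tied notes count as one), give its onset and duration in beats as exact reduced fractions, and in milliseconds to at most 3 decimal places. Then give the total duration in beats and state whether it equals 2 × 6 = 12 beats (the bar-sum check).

1) 0.0ms=0b +454.545ms=3/2b
2) 454.545ms=3/2b +227.273ms=3/4b
3) 681.818ms=9/4b +227.273ms=3/4b
4) 909.091ms=3b +909.091ms=3b
5) 1818.182ms=6b +909.091ms=3b
6) 2727.273ms=9b +454.545ms=3/2b
7) 3181.818ms=21/2b +454.545ms=3/2b
Σ=12b of 12 (198bpm 6/8) — PASS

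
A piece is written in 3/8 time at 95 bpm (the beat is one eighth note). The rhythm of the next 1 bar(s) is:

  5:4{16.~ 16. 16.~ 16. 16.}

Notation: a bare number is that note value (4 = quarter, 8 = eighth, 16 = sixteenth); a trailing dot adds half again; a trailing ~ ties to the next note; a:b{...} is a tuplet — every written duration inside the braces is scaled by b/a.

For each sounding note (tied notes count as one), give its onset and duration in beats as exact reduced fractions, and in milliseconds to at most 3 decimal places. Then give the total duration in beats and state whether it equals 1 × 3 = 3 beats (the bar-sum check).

1) 0.0ms=0b +757.895ms=6/5b
2) 757.895ms=6/5b +757.895ms=6/5b
3) 1515.789ms=12/5b +378.947ms=3/5b
Σ=3b of 3 (95bpm 3/8) — PASS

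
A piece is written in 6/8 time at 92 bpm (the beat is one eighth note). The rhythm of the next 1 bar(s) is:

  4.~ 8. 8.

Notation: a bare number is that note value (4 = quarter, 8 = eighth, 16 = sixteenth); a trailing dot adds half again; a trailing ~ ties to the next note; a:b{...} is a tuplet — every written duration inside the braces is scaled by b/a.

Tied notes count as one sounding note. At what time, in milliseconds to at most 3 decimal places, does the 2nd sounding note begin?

note 2 onset = 9/2b = 2934.783ms

1. 0.0ms @ 0 + 2934.783ms (9/2)
2. 2934.783ms @ 9/2 + 978.261ms (3/2)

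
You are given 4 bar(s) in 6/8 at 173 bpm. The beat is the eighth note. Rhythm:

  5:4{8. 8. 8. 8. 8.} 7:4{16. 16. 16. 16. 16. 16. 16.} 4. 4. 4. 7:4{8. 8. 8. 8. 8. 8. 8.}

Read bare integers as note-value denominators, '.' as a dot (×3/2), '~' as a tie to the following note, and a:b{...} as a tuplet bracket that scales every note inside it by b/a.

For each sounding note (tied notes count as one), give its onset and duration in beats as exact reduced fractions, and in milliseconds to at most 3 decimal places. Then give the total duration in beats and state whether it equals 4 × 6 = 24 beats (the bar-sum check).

1) 0.0ms=0b +416.185ms=6/5b
2) 416.185ms=6/5b +416.185ms=6/5b
3) 832.37ms=12/5b +416.185ms=6/5b
4) 1248.555ms=18/5b +416.185ms=6/5b
5) 1664.74ms=24/5b +416.185ms=6/5b
6) 2080.925ms=6b +148.637ms=3/7b
7) 2229.562ms=45/7b +148.637ms=3/7b
8) 2378.2ms=48/7b +148.637ms=3/7b
9) 2526.837ms=51/7b +148.637ms=3/7b
10) 2675.475ms=54/7b +148.637ms=3/7b
11) 2824.112ms=57/7b +148.637ms=3/7b
12) 2972.75ms=60/7b +148.637ms=3/7b
13) 3121.387ms=9b +1040.462ms=3b
14) 4161.85ms=12b +1040.462ms=3b
15) 5202.312ms=15b +1040.462ms=3b
16) 6242.775ms=18b +297.275ms=6/7b
17) 6540.05ms=132/7b +297.275ms=6/7b
18) 6837.325ms=138/7b +297.275ms=6/7b
19) 7134.6ms=144/7b +297.275ms=6/7b
20) 7431.874ms=150/7b +297.275ms=6/7b
21) 7729.149ms=156/7b +297.275ms=6/7b
22) 8026.424ms=162/7b +297.275ms=6/7b
Σ=24b of 24 (173bpm 6/8) — PASS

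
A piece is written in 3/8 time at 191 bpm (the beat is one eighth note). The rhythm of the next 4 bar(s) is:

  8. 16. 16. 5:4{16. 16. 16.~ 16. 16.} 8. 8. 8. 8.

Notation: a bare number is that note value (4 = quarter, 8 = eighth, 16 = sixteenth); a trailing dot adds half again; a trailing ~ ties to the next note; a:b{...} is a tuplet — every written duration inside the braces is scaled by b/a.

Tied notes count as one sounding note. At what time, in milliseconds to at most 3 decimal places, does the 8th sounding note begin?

note 8 onset = 6b = 1884.817ms

1. 0.0ms @ 0 + 471.204ms (3/2)
2. 471.204ms @ 3/2 + 235.602ms (3/4)
3. 706.806ms @ 9/4 + 235.602ms (3/4)
4. 942.408ms @ 3 + 188.482ms (3/5)
5. 1130.89ms @ 18/5 + 188.482ms (3/5)
6. 1319.372ms @ 21/5 + 376.963ms (6/5)
7. 1696.335ms @ 27/5 + 188.482ms (3/5)
8. 1884.817ms @ 6 + 471.204ms (3/2)
9. 2356.021ms @ 15/2 + 471.204ms (3/2)
10. 2827.225ms @ 9 + 471.204ms (3/2)
11. 3298.429ms @ 21/2 + 471.204ms (3/2)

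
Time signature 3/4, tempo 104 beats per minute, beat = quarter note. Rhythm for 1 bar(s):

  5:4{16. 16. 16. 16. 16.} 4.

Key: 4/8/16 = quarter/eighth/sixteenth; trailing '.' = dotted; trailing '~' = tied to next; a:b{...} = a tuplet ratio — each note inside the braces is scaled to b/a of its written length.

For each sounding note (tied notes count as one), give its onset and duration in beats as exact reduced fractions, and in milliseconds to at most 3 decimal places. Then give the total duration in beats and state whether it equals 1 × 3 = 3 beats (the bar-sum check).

1) 0.0ms=0b +173.077ms=3/10b
2) 173.077ms=3/10b +173.077ms=3/10b
3) 346.154ms=3/5b +173.077ms=3/10b
4) 519.231ms=9/10b +173.077ms=3/10b
5) 692.308ms=6/5b +173.077ms=3/10b
6) 865.385ms=3/2b +865.385ms=3/2b
Σ=3b of 3 (104bpm 3/4) — PASS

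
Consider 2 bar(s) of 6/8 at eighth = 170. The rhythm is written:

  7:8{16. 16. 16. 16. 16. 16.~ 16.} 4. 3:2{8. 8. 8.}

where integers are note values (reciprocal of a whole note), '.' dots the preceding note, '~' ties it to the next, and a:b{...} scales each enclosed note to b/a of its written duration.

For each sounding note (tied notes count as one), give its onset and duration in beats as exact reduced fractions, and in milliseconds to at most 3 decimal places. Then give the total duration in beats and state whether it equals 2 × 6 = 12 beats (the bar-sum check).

1) 0.0ms=0b +302.521ms=6/7b
2) 302.521ms=6/7b +302.521ms=6/7b
3) 605.042ms=12/7b +302.521ms=6/7b
4) 907.563ms=18/7b +302.521ms=6/7b
5) 1210.084ms=24/7b +302.521ms=6/7b
6) 1512.605ms=30/7b +605.042ms=12/7b
7) 2117.647ms=6b +1058.824ms=3b
8) 3176.471ms=9b +352.941ms=1b
9) 3529.412ms=10b +352.941ms=1b
10) 3882.353ms=11b +352.941ms=1b
Σ=12b of 12 (170bpm 6/8) — PASS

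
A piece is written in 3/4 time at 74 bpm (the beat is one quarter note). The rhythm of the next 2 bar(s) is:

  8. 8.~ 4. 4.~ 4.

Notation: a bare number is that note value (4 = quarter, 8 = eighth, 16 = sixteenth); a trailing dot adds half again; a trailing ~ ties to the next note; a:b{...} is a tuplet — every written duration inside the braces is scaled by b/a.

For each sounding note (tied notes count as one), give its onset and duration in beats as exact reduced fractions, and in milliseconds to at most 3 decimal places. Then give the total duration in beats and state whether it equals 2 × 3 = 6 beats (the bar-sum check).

1) 0.0ms=0b +608.108ms=3/4b
2) 608.108ms=3/4b +1824.324ms=9/4b
3) 2432.432ms=3b +2432.432ms=3b
Σ=6b of 6 (74bpm 3/4) — PASS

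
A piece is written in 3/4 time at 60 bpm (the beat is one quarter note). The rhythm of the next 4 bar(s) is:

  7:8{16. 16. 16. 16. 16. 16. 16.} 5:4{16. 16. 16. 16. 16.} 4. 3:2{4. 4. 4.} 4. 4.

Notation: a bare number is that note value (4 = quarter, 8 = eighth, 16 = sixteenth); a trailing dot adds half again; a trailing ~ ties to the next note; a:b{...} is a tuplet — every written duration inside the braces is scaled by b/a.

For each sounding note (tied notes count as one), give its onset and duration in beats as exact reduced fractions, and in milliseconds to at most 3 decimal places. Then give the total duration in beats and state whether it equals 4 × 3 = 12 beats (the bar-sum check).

1) 0.0ms=0b +428.571ms=3/7b
2) 428.571ms=3/7b +428.571ms=3/7b
3) 857.143ms=6/7b +428.571ms=3/7b
4) 1285.714ms=9/7b +428.571ms=3/7b
5) 1714.286ms=12/7b +428.571ms=3/7b
6) 2142.857ms=15/7b +428.571ms=3/7b
7) 2571.429ms=18/7b +428.571ms=3/7b
8) 3000.0ms=3b +300.0ms=3/10b
9) 3300.0ms=33/10b +300.0ms=3/10b
10) 3600.0ms=18/5b +300.0ms=3/10b
11) 3900.0ms=39/10b +300.0ms=3/10b
12) 4200.0ms=21/5b +300.0ms=3/10b
13) 4500.0ms=9/2b +1500.0ms=3/2b
14) 6000.0ms=6b +1000.0ms=1b
15) 7000.0ms=7b +1000.0ms=1b
16) 8000.0ms=8b +1000.0ms=1b
17) 9000.0ms=9b +1500.0ms=3/2b
18) 10500.0ms=21/2b +1500.0ms=3/2b
Σ=12b of 12 (60bpm 3/4) — PASS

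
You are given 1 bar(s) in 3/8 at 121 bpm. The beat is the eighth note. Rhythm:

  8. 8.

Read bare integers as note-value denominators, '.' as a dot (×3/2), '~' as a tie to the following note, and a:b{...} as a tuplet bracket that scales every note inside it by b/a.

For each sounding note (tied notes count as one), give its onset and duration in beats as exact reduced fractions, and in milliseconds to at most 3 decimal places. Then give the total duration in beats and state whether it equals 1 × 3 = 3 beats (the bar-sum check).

1) 0.0ms=0b +743.802ms=3/2b
2) 743.802ms=3/2b +743.802ms=3/2b
Σ=3b of 3 (121bpm 3/8) — PASS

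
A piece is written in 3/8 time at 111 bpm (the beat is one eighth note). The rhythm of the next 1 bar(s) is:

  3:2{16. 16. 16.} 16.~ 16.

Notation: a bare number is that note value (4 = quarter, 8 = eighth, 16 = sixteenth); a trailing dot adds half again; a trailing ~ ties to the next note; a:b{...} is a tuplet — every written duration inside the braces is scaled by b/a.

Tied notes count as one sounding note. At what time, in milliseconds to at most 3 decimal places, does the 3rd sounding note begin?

note 3 onset = 1b = 540.541ms

1. 0.0ms @ 0 + 270.27ms (1/2)
2. 270.27ms @ 1/2 + 270.27ms (1/2)
3. 540.541ms @ 1 + 270.27ms (1/2)
4. 810.811ms @ 3/2 + 810.811ms (3/2)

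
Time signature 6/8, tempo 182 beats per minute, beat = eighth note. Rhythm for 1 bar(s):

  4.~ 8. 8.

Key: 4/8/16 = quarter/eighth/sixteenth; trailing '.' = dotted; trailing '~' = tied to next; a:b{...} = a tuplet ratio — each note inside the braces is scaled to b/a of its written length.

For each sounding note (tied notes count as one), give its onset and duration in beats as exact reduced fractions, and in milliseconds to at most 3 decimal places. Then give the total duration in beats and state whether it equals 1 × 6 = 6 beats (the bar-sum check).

1) 0.0ms=0b +1483.516ms=9/2b
2) 1483.516ms=9/2b +494.505ms=3/2b
Σ=6b of 6 (182bpm 6/8) — PASS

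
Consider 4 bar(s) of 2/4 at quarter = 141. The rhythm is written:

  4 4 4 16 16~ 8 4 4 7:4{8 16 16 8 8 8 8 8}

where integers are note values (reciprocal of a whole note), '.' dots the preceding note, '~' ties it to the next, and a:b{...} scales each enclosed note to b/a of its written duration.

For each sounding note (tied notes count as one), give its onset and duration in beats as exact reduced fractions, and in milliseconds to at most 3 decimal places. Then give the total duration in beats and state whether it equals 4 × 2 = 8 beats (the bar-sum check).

1) 0.0ms=0b +425.532ms=1b
2) 425.532ms=1b +425.532ms=1b
3) 851.064ms=2b +425.532ms=1b
4) 1276.596ms=3b +106.383ms=1/4b
5) 1382.979ms=13/4b +319.149ms=3/4b
6) 1702.128ms=4b +425.532ms=1b
7) 2127.66ms=5b +425.532ms=1b
8) 2553.191ms=6b +121.581ms=2/7b
9) 2674.772ms=44/7b +60.79ms=1/7b
10) 2735.562ms=45/7b +60.79ms=1/7b
11) 2796.353ms=46/7b +121.581ms=2/7b
12) 2917.933ms=48/7b +121.581ms=2/7b
13) 3039.514ms=50/7b +121.581ms=2/7b
14) 3161.094ms=52/7b +121.581ms=2/7b
15) 3282.675ms=54/7b +121.581ms=2/7b
Σ=8b of 8 (141bpm 2/4) — PASS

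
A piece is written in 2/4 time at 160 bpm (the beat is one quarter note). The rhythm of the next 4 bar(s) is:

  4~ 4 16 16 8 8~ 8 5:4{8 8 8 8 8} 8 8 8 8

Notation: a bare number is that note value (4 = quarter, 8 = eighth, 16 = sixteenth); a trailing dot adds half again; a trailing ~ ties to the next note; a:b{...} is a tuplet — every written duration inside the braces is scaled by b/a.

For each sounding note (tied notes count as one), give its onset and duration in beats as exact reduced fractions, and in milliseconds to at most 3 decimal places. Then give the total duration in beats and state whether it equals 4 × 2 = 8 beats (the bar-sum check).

1) 0.0ms=0b +750.0ms=2b
2) 750.0ms=2b +93.75ms=1/4b
3) 843.75ms=9/4b +93.75ms=1/4b
4) 937.5ms=5/2b +187.5ms=1/2b
5) 1125.0ms=3b +375.0ms=1b
6) 1500.0ms=4b +150.0ms=2/5b
7) 1650.0ms=22/5b +150.0ms=2/5b
8) 1800.0ms=24/5b +150.0ms=2/5b
9) 1950.0ms=26/5b +150.0ms=2/5b
10) 2100.0ms=28/5b +150.0ms=2/5b
11) 2250.0ms=6b +187.5ms=1/2b
12) 2437.5ms=13/2b +187.5ms=1/2b
13) 2625.0ms=7b +187.5ms=1/2b
14) 2812.5ms=15/2b +187.5ms=1/2b
Σ=8b of 8 (160bpm 2/4) — PASS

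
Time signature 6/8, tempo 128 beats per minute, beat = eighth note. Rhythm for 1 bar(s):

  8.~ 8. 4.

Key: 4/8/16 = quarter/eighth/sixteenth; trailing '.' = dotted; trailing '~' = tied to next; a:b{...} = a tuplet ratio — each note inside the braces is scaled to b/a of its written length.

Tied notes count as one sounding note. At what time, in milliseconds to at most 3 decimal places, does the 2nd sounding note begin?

note 2 onset = 3b = 1406.25ms

1. 0.0ms @ 0 + 1406.25ms (3)
2. 1406.25ms @ 3 + 1406.25ms (3)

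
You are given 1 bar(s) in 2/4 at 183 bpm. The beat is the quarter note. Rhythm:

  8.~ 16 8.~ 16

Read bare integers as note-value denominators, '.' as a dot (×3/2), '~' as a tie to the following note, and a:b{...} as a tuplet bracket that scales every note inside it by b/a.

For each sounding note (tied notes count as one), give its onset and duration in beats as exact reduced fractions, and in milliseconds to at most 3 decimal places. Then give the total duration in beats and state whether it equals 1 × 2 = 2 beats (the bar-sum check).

1) 0.0ms=0b +327.869ms=1b
2) 327.869ms=1b +327.869ms=1b
Σ=2b of 2 (183bpm 2/4) — PASS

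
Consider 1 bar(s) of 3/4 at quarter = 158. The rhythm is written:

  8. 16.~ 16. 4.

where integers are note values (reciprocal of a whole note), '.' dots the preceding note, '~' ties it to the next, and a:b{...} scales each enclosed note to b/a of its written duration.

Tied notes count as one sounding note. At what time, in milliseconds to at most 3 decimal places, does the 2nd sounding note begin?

note 2 onset = 3/4b = 284.81ms

1. 0.0ms @ 0 + 284.81ms (3/4)
2. 284.81ms @ 3/4 + 284.81ms (3/4)
3. 569.62ms @ 3/2 + 569.62ms (3/2)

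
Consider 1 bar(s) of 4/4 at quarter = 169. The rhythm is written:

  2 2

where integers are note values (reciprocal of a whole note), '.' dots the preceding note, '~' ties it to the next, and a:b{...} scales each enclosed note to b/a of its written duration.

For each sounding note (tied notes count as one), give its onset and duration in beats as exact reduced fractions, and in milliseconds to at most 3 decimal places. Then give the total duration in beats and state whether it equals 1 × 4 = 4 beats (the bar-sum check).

1) 0.0ms=0b +710.059ms=2b
2) 710.059ms=2b +710.059ms=2b
Σ=4b of 4 (169bpm 4/4) — PASS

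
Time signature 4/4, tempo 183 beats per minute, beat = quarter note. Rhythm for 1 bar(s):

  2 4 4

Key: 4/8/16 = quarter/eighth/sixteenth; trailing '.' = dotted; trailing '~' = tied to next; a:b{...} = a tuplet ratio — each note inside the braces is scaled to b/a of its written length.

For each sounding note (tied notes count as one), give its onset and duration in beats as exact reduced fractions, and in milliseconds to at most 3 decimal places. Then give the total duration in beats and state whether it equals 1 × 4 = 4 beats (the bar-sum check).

1) 0.0ms=0b +655.738ms=2b
2) 655.738ms=2b +327.869ms=1b
3) 983.607ms=3b +327.869ms=1b
Σ=4b of 4 (183bpm 4/4) — PASS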